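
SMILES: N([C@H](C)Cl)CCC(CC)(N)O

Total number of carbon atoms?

7

The symbol for carbon appears 7 times in the SMILES. (Cl is a single chlorine, not C + l.)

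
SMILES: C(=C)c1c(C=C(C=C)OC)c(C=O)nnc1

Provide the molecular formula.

C12H12N2O2

Heavy atoms from the SMILES: 12 C, 2 N, 2 O.
Implicit hydrogens by atom environment:
  4 × C: 1 H each → 4
  3 × C (aromatic): no H
  2 × C: 2 H each → 4
  2 × N (aromatic): no H
  2 × O: no H
  1 × C: 3 H
  1 × C (aromatic): 1 H
  1 × C: no H
  Total hydrogens = 12.
Molecular formula: C12H12N2O2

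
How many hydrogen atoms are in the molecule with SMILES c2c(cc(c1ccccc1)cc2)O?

Hydrogens are implicit in SMILES; fill each atom to its normal valence:
  9 × C (aromatic): 1 H each → 9
  3 × C (aromatic): no H
  1 × O: 1 H
  Total hydrogens = 10.

10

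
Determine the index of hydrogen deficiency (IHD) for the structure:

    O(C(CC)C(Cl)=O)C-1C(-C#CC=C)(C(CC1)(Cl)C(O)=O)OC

6

Molecular formula from the SMILES: C15H18Cl2O5.
DoU = (2C + 2 + N − H − X)/2 = (2·15 + 2 + 0 − 18 − 2)/2 = 12/2 = 6.
(Structurally: 1 ring(s) + 5 π bond(s) = 6.)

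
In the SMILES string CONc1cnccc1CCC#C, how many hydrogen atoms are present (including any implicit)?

Hydrogens are implicit in SMILES; fill each atom to its normal valence:
  3 × C (aromatic): 1 H each → 3
  2 × C: 2 H each → 4
  2 × C (aromatic): no H
  1 × C: 3 H
  1 × C: 1 H
  1 × C: no H
  1 × N: 1 H
  1 × N (aromatic): no H
  1 × O: no H
  Total hydrogens = 12.

12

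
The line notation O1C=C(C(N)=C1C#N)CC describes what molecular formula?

C7H8N2O

Heavy atoms from the SMILES: 7 C, 2 N, 1 O.
Implicit hydrogens by atom environment:
  3 × C (aromatic): no H
  1 × C: 3 H
  1 × C: 2 H
  1 × C (aromatic): 1 H
  1 × C: no H
  1 × N: 2 H
  1 × N: no H
  1 × O (aromatic): no H
  Total hydrogens = 8.
Molecular formula: C7H8N2O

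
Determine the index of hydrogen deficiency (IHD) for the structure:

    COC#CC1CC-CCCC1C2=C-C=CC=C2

7

Molecular formula from the SMILES: C16H20O.
DoU = (2C + 2 + N − H − X)/2 = (2·16 + 2 + 0 − 20 − 0)/2 = 14/2 = 7.
(Structurally: 2 ring(s) + 5 π bond(s) = 7.)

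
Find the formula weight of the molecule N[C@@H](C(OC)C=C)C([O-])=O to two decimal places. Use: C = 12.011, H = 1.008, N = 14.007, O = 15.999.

144.15

Molecular formula: C6H10NO3-.
M = 6×12.011 + 10×1.008 + 1×14.007 + 3×15.999 = 144.15 g/mol.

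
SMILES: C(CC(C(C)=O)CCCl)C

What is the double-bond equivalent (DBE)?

Molecular formula from the SMILES: C8H15ClO.
DoU = (2C + 2 + N − H − X)/2 = (2·8 + 2 + 0 − 15 − 1)/2 = 2/2 = 1.
(Structurally: 0 ring(s) + 1 π bond(s) = 1.)

1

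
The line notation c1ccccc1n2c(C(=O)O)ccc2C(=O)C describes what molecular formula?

Heavy atoms from the SMILES: 13 C, 1 N, 3 O.
Implicit hydrogens by atom environment:
  7 × C (aromatic): 1 H each → 7
  3 × C (aromatic): no H
  2 × C: no H
  2 × O: no H
  1 × C: 3 H
  1 × N (aromatic): no H
  1 × O: 1 H
  Total hydrogens = 11.
Molecular formula: C13H11NO3

C13H11NO3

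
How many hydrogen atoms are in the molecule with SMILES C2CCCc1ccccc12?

12

Hydrogens are implicit in SMILES; fill each atom to its normal valence:
  4 × C: 2 H each → 8
  4 × C (aromatic): 1 H each → 4
  2 × C (aromatic): no H
  Total hydrogens = 12.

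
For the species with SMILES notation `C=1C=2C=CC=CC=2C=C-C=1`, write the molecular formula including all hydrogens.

Heavy atoms from the SMILES: 10 C.
Implicit hydrogens by atom environment:
  8 × C (aromatic): 1 H each → 8
  2 × C (aromatic): no H
  Total hydrogens = 8.
Molecular formula: C10H8

C10H8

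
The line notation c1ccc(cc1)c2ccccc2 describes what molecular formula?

Heavy atoms from the SMILES: 12 C.
Implicit hydrogens by atom environment:
  10 × C (aromatic): 1 H each → 10
  2 × C (aromatic): no H
  Total hydrogens = 10.
Molecular formula: C12H10

C12H10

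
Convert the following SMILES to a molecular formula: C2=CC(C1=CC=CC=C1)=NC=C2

C11H9N

Heavy atoms from the SMILES: 11 C, 1 N.
Implicit hydrogens by atom environment:
  9 × C (aromatic): 1 H each → 9
  2 × C (aromatic): no H
  1 × N (aromatic): no H
  Total hydrogens = 9.
Molecular formula: C11H9N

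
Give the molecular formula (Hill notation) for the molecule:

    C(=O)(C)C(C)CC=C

Heavy atoms from the SMILES: 7 C, 1 O.
Implicit hydrogens by atom environment:
  2 × C: 3 H each → 6
  2 × C: 2 H each → 4
  2 × C: 1 H each → 2
  1 × C: no H
  1 × O: no H
  Total hydrogens = 12.
Molecular formula: C7H12O

C7H12O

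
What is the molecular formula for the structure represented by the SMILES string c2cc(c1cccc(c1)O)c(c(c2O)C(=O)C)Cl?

Heavy atoms from the SMILES: 14 C, 1 Cl, 3 O.
Implicit hydrogens by atom environment:
  6 × C (aromatic): 1 H each → 6
  6 × C (aromatic): no H
  2 × O: 1 H each → 2
  1 × C: 3 H
  1 × C: no H
  1 × Cl: no H
  1 × O: no H
  Total hydrogens = 11.
Molecular formula: C14H11ClO3

C14H11ClO3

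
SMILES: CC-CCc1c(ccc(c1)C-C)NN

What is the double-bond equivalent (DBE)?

4

Molecular formula from the SMILES: C12H20N2.
DoU = (2C + 2 + N − H − X)/2 = (2·12 + 2 + 2 − 20 − 0)/2 = 8/2 = 4.
(Structurally: 1 ring(s) + 3 π bond(s) = 4.)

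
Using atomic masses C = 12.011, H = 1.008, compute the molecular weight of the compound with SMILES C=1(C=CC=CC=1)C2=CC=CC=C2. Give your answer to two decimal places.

Molecular formula: C12H10.
M = 12×12.011 + 10×1.008 = 154.21 g/mol.

154.21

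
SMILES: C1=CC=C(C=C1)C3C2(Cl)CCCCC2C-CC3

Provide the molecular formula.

C16H21Cl

Heavy atoms from the SMILES: 16 C, 1 Cl.
Implicit hydrogens by atom environment:
  7 × C: 2 H each → 14
  5 × C (aromatic): 1 H each → 5
  2 × C: 1 H each → 2
  1 × C: no H
  1 × C (aromatic): no H
  1 × Cl: no H
  Total hydrogens = 21.
Molecular formula: C16H21Cl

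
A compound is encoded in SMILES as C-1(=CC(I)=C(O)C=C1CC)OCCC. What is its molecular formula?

C11H15IO2

Heavy atoms from the SMILES: 11 C, 1 I, 2 O.
Implicit hydrogens by atom environment:
  4 × C (aromatic): no H
  3 × C: 2 H each → 6
  2 × C: 3 H each → 6
  2 × C (aromatic): 1 H each → 2
  1 × I: no H
  1 × O: 1 H
  1 × O: no H
  Total hydrogens = 15.
Molecular formula: C11H15IO2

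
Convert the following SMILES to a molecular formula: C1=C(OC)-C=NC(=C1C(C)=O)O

Heavy atoms from the SMILES: 8 C, 1 N, 3 O.
Implicit hydrogens by atom environment:
  3 × C (aromatic): no H
  2 × C: 3 H each → 6
  2 × C (aromatic): 1 H each → 2
  2 × O: no H
  1 × C: no H
  1 × N (aromatic): no H
  1 × O: 1 H
  Total hydrogens = 9.
Molecular formula: C8H9NO3

C8H9NO3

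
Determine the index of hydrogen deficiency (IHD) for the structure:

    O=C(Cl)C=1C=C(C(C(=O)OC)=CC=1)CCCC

Molecular formula from the SMILES: C13H15ClO3.
DoU = (2C + 2 + N − H − X)/2 = (2·13 + 2 + 0 − 15 − 1)/2 = 12/2 = 6.
(Structurally: 1 ring(s) + 5 π bond(s) = 6.)

6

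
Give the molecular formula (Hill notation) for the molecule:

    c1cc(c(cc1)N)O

Heavy atoms from the SMILES: 6 C, 1 N, 1 O.
Implicit hydrogens by atom environment:
  4 × C (aromatic): 1 H each → 4
  2 × C (aromatic): no H
  1 × N: 2 H
  1 × O: 1 H
  Total hydrogens = 7.
Molecular formula: C6H7NO

C6H7NO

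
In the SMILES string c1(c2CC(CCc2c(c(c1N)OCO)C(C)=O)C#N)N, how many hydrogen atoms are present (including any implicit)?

17

Hydrogens are implicit in SMILES; fill each atom to its normal valence:
  6 × C (aromatic): no H
  4 × C: 2 H each → 8
  2 × C: no H
  2 × N: 2 H each → 4
  2 × O: no H
  1 × C: 3 H
  1 × C: 1 H
  1 × N: no H
  1 × O: 1 H
  Total hydrogens = 17.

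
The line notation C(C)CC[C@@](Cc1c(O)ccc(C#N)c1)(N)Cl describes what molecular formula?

Heavy atoms from the SMILES: 13 C, 1 Cl, 2 N, 1 O.
Implicit hydrogens by atom environment:
  4 × C: 2 H each → 8
  3 × C (aromatic): 1 H each → 3
  3 × C (aromatic): no H
  2 × C: no H
  1 × C: 3 H
  1 × Cl: no H
  1 × N: 2 H
  1 × N: no H
  1 × O: 1 H
  Total hydrogens = 17.
Molecular formula: C13H17ClN2O

C13H17ClN2O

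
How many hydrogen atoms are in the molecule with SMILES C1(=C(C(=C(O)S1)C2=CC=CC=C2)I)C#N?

Hydrogens are implicit in SMILES; fill each atom to its normal valence:
  5 × C (aromatic): 1 H each → 5
  5 × C (aromatic): no H
  1 × C: no H
  1 × I: no H
  1 × N: no H
  1 × O: 1 H
  1 × S (aromatic): no H
  Total hydrogens = 6.

6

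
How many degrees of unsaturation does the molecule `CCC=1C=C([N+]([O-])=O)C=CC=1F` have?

Molecular formula from the SMILES: C8H8FNO2.
DoU = (2C + 2 + N − H − X)/2 = (2·8 + 2 + 1 − 8 − 1)/2 = 10/2 = 5.
(Structurally: 1 ring(s) + 4 π bond(s) = 5.)

5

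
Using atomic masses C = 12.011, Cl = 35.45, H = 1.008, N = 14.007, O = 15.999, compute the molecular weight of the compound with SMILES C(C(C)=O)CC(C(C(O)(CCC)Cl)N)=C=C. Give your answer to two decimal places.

245.75

Molecular formula: C12H20ClNO2.
M = 12×12.011 + 1×35.45 + 20×1.008 + 1×14.007 + 2×15.999 = 245.75 g/mol.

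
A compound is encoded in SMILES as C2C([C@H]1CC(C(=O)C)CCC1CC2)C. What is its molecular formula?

Heavy atoms from the SMILES: 13 C, 1 O.
Implicit hydrogens by atom environment:
  6 × C: 2 H each → 12
  4 × C: 1 H each → 4
  2 × C: 3 H each → 6
  1 × C: no H
  1 × O: no H
  Total hydrogens = 22.
Molecular formula: C13H22O

C13H22O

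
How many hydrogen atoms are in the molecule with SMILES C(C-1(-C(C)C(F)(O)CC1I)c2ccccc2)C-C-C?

22

Hydrogens are implicit in SMILES; fill each atom to its normal valence:
  5 × C (aromatic): 1 H each → 5
  4 × C: 2 H each → 8
  2 × C: 3 H each → 6
  2 × C: 1 H each → 2
  2 × C: no H
  1 × C (aromatic): no H
  1 × F: no H
  1 × I: no H
  1 × O: 1 H
  Total hydrogens = 22.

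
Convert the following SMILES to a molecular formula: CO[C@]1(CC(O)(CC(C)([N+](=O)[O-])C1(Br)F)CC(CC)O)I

Heavy atoms from the SMILES: 1 Br, 12 C, 1 F, 1 I, 1 N, 5 O.
Implicit hydrogens by atom environment:
  4 × C: 2 H each → 8
  4 × C: no H
  3 × C: 3 H each → 9
  2 × O: 1 H each → 2
  2 × O: no H
  1 × Br: no H
  1 × C: 1 H
  1 × F: no H
  1 × I: no H
  1 × N (charge +1): no H
  1 × O (charge -1): no H
  Total hydrogens = 20.
Molecular formula: C12H20BrFINO5

C12H20BrFINO5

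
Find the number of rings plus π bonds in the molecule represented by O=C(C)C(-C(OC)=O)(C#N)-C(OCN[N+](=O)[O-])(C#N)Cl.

Molecular formula from the SMILES: C9H9ClN4O6.
DoU = (2C + 2 + N − H − X)/2 = (2·9 + 2 + 4 − 9 − 1)/2 = 14/2 = 7.
(Structurally: 0 ring(s) + 7 π bond(s) = 7.)

7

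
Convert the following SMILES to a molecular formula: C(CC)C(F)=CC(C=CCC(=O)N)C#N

Heavy atoms from the SMILES: 11 C, 1 F, 2 N, 1 O.
Implicit hydrogens by atom environment:
  4 × C: 1 H each → 4
  3 × C: 2 H each → 6
  3 × C: no H
  1 × C: 3 H
  1 × F: no H
  1 × N: 2 H
  1 × N: no H
  1 × O: no H
  Total hydrogens = 15.
Molecular formula: C11H15FN2O

C11H15FN2O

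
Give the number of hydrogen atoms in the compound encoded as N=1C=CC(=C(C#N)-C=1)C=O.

Hydrogens are implicit in SMILES; fill each atom to its normal valence:
  3 × C (aromatic): 1 H each → 3
  2 × C (aromatic): no H
  1 × C: 1 H
  1 × C: no H
  1 × N (aromatic): no H
  1 × N: no H
  1 × O: no H
  Total hydrogens = 4.

4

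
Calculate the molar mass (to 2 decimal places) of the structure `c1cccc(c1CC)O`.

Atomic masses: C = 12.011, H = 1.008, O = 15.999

122.17

Molecular formula: C8H10O.
M = 8×12.011 + 10×1.008 + 1×15.999 = 122.17 g/mol.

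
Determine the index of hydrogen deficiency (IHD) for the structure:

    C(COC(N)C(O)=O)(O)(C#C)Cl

Molecular formula from the SMILES: C6H8ClNO4.
DoU = (2C + 2 + N − H − X)/2 = (2·6 + 2 + 1 − 8 − 1)/2 = 6/2 = 3.
(Structurally: 0 ring(s) + 3 π bond(s) = 3.)

3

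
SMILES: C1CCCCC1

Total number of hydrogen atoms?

Hydrogens are implicit in SMILES; fill each atom to its normal valence:
  6 × C: 2 H each → 12
  Total hydrogens = 12.

12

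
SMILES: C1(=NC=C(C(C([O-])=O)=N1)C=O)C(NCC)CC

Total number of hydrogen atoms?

14

Hydrogens are implicit in SMILES; fill each atom to its normal valence:
  3 × C (aromatic): no H
  2 × C: 3 H each → 6
  2 × C: 2 H each → 4
  2 × C: 1 H each → 2
  2 × N (aromatic): no H
  2 × O: no H
  1 × C (aromatic): 1 H
  1 × C: no H
  1 × N: 1 H
  1 × O (charge -1): no H
  Total hydrogens = 14.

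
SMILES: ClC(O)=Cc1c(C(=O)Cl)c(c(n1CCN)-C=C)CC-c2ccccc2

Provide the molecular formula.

C19H20Cl2N2O2

Heavy atoms from the SMILES: 19 C, 2 Cl, 2 N, 2 O.
Implicit hydrogens by atom environment:
  5 × C: 2 H each → 10
  5 × C (aromatic): 1 H each → 5
  5 × C (aromatic): no H
  2 × C: 1 H each → 2
  2 × C: no H
  2 × Cl: no H
  1 × N: 2 H
  1 × N (aromatic): no H
  1 × O: 1 H
  1 × O: no H
  Total hydrogens = 20.
Molecular formula: C19H20Cl2N2O2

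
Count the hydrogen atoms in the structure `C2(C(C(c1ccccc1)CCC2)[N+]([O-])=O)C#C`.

15

Hydrogens are implicit in SMILES; fill each atom to its normal valence:
  5 × C (aromatic): 1 H each → 5
  4 × C: 1 H each → 4
  3 × C: 2 H each → 6
  1 × C: no H
  1 × C (aromatic): no H
  1 × N (charge +1): no H
  1 × O: no H
  1 × O (charge -1): no H
  Total hydrogens = 15.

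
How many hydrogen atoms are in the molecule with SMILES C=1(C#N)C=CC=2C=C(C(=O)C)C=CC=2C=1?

Hydrogens are implicit in SMILES; fill each atom to its normal valence:
  6 × C (aromatic): 1 H each → 6
  4 × C (aromatic): no H
  2 × C: no H
  1 × C: 3 H
  1 × N: no H
  1 × O: no H
  Total hydrogens = 9.

9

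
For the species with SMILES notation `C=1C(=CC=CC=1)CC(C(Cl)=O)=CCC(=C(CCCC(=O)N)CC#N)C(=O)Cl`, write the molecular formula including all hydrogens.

C20H20Cl2N2O3

Heavy atoms from the SMILES: 20 C, 2 Cl, 2 N, 3 O.
Implicit hydrogens by atom environment:
  7 × C: no H
  6 × C: 2 H each → 12
  5 × C (aromatic): 1 H each → 5
  3 × O: no H
  2 × Cl: no H
  1 × C: 1 H
  1 × C (aromatic): no H
  1 × N: 2 H
  1 × N: no H
  Total hydrogens = 20.
Molecular formula: C20H20Cl2N2O3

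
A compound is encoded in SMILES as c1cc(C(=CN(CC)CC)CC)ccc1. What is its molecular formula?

C14H21N

Heavy atoms from the SMILES: 14 C, 1 N.
Implicit hydrogens by atom environment:
  5 × C (aromatic): 1 H each → 5
  3 × C: 3 H each → 9
  3 × C: 2 H each → 6
  1 × C: 1 H
  1 × C: no H
  1 × C (aromatic): no H
  1 × N: no H
  Total hydrogens = 21.
Molecular formula: C14H21N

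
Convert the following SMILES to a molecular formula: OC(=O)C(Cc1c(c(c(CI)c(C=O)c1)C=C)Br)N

Heavy atoms from the SMILES: 1 Br, 13 C, 1 I, 1 N, 3 O.
Implicit hydrogens by atom environment:
  5 × C (aromatic): no H
  3 × C: 2 H each → 6
  3 × C: 1 H each → 3
  2 × O: no H
  1 × Br: no H
  1 × C (aromatic): 1 H
  1 × C: no H
  1 × I: no H
  1 × N: 2 H
  1 × O: 1 H
  Total hydrogens = 13.
Molecular formula: C13H13BrINO3

C13H13BrINO3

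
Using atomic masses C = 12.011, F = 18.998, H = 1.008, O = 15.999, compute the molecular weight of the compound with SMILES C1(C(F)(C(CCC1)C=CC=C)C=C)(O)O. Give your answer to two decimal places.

212.26

Molecular formula: C12H17FO2.
M = 12×12.011 + 1×18.998 + 17×1.008 + 2×15.999 = 212.26 g/mol.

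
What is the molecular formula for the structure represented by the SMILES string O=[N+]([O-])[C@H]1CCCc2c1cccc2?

C10H11NO2

Heavy atoms from the SMILES: 10 C, 1 N, 2 O.
Implicit hydrogens by atom environment:
  4 × C (aromatic): 1 H each → 4
  3 × C: 2 H each → 6
  2 × C (aromatic): no H
  1 × C: 1 H
  1 × N (charge +1): no H
  1 × O: no H
  1 × O (charge -1): no H
  Total hydrogens = 11.
Molecular formula: C10H11NO2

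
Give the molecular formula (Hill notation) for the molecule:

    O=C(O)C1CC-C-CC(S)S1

C7H12O2S2

Heavy atoms from the SMILES: 7 C, 2 O, 2 S.
Implicit hydrogens by atom environment:
  4 × C: 2 H each → 8
  2 × C: 1 H each → 2
  1 × C: no H
  1 × O: 1 H
  1 × O: no H
  1 × S: 1 H
  1 × S: no H
  Total hydrogens = 12.
Molecular formula: C7H12O2S2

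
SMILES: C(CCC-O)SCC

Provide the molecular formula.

C6H14OS

Heavy atoms from the SMILES: 6 C, 1 O, 1 S.
Implicit hydrogens by atom environment:
  5 × C: 2 H each → 10
  1 × C: 3 H
  1 × O: 1 H
  1 × S: no H
  Total hydrogens = 14.
Molecular formula: C6H14OS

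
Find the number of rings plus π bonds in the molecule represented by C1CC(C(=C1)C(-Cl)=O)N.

Molecular formula from the SMILES: C6H8ClNO.
DoU = (2C + 2 + N − H − X)/2 = (2·6 + 2 + 1 − 8 − 1)/2 = 6/2 = 3.
(Structurally: 1 ring(s) + 2 π bond(s) = 3.)

3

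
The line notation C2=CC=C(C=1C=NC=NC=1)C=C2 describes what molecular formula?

C10H8N2

Heavy atoms from the SMILES: 10 C, 2 N.
Implicit hydrogens by atom environment:
  8 × C (aromatic): 1 H each → 8
  2 × C (aromatic): no H
  2 × N (aromatic): no H
  Total hydrogens = 8.
Molecular formula: C10H8N2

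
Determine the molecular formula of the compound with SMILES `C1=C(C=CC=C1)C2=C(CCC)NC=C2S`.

C13H15NS

Heavy atoms from the SMILES: 13 C, 1 N, 1 S.
Implicit hydrogens by atom environment:
  6 × C (aromatic): 1 H each → 6
  4 × C (aromatic): no H
  2 × C: 2 H each → 4
  1 × C: 3 H
  1 × N (aromatic): 1 H
  1 × S: 1 H
  Total hydrogens = 15.
Molecular formula: C13H15NS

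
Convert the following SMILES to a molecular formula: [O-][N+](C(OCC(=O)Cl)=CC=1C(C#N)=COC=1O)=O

Heavy atoms from the SMILES: 9 C, 1 Cl, 2 N, 6 O.
Implicit hydrogens by atom environment:
  3 × C (aromatic): no H
  3 × C: no H
  3 × O: no H
  1 × C: 2 H
  1 × C (aromatic): 1 H
  1 × C: 1 H
  1 × Cl: no H
  1 × N: no H
  1 × N (charge +1): no H
  1 × O: 1 H
  1 × O (aromatic): no H
  1 × O (charge -1): no H
  Total hydrogens = 5.
Molecular formula: C9H5ClN2O6

C9H5ClN2O6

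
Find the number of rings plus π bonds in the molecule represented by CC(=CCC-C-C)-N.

Molecular formula from the SMILES: C7H15N.
DoU = (2C + 2 + N − H − X)/2 = (2·7 + 2 + 1 − 15 − 0)/2 = 2/2 = 1.
(Structurally: 0 ring(s) + 1 π bond(s) = 1.)

1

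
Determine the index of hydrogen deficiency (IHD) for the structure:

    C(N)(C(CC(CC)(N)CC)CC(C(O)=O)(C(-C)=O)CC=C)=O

Molecular formula from the SMILES: C16H28N2O4.
DoU = (2C + 2 + N − H − X)/2 = (2·16 + 2 + 2 − 28 − 0)/2 = 8/2 = 4.
(Structurally: 0 ring(s) + 4 π bond(s) = 4.)

4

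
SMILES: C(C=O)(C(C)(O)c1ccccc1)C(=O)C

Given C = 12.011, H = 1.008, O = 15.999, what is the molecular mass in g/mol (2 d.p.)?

Molecular formula: C12H14O3.
M = 12×12.011 + 14×1.008 + 3×15.999 = 206.24 g/mol.

206.24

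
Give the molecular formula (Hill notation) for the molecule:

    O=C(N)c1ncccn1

C5H5N3O

Heavy atoms from the SMILES: 5 C, 3 N, 1 O.
Implicit hydrogens by atom environment:
  3 × C (aromatic): 1 H each → 3
  2 × N (aromatic): no H
  1 × C (aromatic): no H
  1 × C: no H
  1 × N: 2 H
  1 × O: no H
  Total hydrogens = 5.
Molecular formula: C5H5N3O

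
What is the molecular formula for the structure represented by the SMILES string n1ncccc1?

C4H4N2

Heavy atoms from the SMILES: 4 C, 2 N.
Implicit hydrogens by atom environment:
  4 × C (aromatic): 1 H each → 4
  2 × N (aromatic): no H
  Total hydrogens = 4.
Molecular formula: C4H4N2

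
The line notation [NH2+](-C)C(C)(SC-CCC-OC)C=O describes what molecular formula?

Heavy atoms from the SMILES: 9 C, 1 N, 2 O, 1 S.
Implicit hydrogens by atom environment:
  4 × C: 2 H each → 8
  3 × C: 3 H each → 9
  2 × O: no H
  1 × C: 1 H
  1 × C: no H
  1 × N (charge +1): 2 H
  1 × S: no H
  Total hydrogens = 20.
Net charge +1.
Molecular formula: C9H20NO2S+

C9H20NO2S+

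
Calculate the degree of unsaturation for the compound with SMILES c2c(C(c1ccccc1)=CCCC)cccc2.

9

Molecular formula from the SMILES: C17H18.
DoU = (2C + 2 + N − H − X)/2 = (2·17 + 2 + 0 − 18 − 0)/2 = 18/2 = 9.
(Structurally: 2 ring(s) + 7 π bond(s) = 9.)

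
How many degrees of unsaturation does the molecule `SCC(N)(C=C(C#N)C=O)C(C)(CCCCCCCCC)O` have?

Molecular formula from the SMILES: C17H30N2O2S.
DoU = (2C + 2 + N − H − X)/2 = (2·17 + 2 + 2 − 30 − 0)/2 = 8/2 = 4.
(Structurally: 0 ring(s) + 4 π bond(s) = 4.)

4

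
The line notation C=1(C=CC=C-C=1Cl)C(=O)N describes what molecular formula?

C7H6ClNO

Heavy atoms from the SMILES: 7 C, 1 Cl, 1 N, 1 O.
Implicit hydrogens by atom environment:
  4 × C (aromatic): 1 H each → 4
  2 × C (aromatic): no H
  1 × C: no H
  1 × Cl: no H
  1 × N: 2 H
  1 × O: no H
  Total hydrogens = 6.
Molecular formula: C7H6ClNO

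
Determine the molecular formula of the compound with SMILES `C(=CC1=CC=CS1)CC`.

C8H10S

Heavy atoms from the SMILES: 8 C, 1 S.
Implicit hydrogens by atom environment:
  3 × C (aromatic): 1 H each → 3
  2 × C: 1 H each → 2
  1 × C: 3 H
  1 × C: 2 H
  1 × C (aromatic): no H
  1 × S (aromatic): no H
  Total hydrogens = 10.
Molecular formula: C8H10S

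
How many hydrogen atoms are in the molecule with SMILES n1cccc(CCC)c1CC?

15

Hydrogens are implicit in SMILES; fill each atom to its normal valence:
  3 × C: 2 H each → 6
  3 × C (aromatic): 1 H each → 3
  2 × C: 3 H each → 6
  2 × C (aromatic): no H
  1 × N (aromatic): no H
  Total hydrogens = 15.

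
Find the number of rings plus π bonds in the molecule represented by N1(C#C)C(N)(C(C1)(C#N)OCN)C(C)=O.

6

Molecular formula from the SMILES: C9H12N4O2.
DoU = (2C + 2 + N − H − X)/2 = (2·9 + 2 + 4 − 12 − 0)/2 = 12/2 = 6.
(Structurally: 1 ring(s) + 5 π bond(s) = 6.)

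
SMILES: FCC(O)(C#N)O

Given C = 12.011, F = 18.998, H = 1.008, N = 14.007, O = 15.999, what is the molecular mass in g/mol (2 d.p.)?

Molecular formula: C3H4FNO2.
M = 3×12.011 + 1×18.998 + 4×1.008 + 1×14.007 + 2×15.999 = 105.07 g/mol.

105.07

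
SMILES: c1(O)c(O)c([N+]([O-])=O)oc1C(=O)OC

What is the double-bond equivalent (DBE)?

5

Molecular formula from the SMILES: C6H5NO7.
DoU = (2C + 2 + N − H − X)/2 = (2·6 + 2 + 1 − 5 − 0)/2 = 10/2 = 5.
(Structurally: 1 ring(s) + 4 π bond(s) = 5.)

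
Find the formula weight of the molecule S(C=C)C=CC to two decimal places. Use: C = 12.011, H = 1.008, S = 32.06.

100.18

Molecular formula: C5H8S.
M = 5×12.011 + 8×1.008 + 1×32.06 = 100.18 g/mol.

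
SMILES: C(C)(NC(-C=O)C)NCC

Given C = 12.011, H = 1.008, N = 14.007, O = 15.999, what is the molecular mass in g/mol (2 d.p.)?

144.22

Molecular formula: C7H16N2O.
M = 7×12.011 + 16×1.008 + 2×14.007 + 1×15.999 = 144.22 g/mol.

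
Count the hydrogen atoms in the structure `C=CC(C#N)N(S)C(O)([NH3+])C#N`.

9

Hydrogens are implicit in SMILES; fill each atom to its normal valence:
  3 × C: no H
  3 × N: no H
  2 × C: 1 H each → 2
  1 × C: 2 H
  1 × N (charge +1): 3 H
  1 × O: 1 H
  1 × S: 1 H
  Total hydrogens = 9.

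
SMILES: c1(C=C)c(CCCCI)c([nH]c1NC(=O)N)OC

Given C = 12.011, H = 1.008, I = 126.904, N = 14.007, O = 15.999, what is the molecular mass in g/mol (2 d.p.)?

Molecular formula: C12H18IN3O2.
M = 12×12.011 + 18×1.008 + 1×126.904 + 3×14.007 + 2×15.999 = 363.20 g/mol.

363.20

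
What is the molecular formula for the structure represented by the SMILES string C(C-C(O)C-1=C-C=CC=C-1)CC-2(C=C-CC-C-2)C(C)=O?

Heavy atoms from the SMILES: 18 C, 2 O.
Implicit hydrogens by atom environment:
  6 × C: 2 H each → 12
  5 × C (aromatic): 1 H each → 5
  3 × C: 1 H each → 3
  2 × C: no H
  1 × C: 3 H
  1 × C (aromatic): no H
  1 × O: 1 H
  1 × O: no H
  Total hydrogens = 24.
Molecular formula: C18H24O2

C18H24O2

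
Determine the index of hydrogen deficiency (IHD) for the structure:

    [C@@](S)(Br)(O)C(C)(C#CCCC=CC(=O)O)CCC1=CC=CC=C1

Molecular formula from the SMILES: C18H21BrO3S.
DoU = (2C + 2 + N − H − X)/2 = (2·18 + 2 + 0 − 21 − 1)/2 = 16/2 = 8.
(Structurally: 1 ring(s) + 7 π bond(s) = 8.)

8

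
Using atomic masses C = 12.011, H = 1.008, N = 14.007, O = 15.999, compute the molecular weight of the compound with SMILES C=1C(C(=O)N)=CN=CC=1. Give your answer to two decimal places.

122.13

Molecular formula: C6H6N2O.
M = 6×12.011 + 6×1.008 + 2×14.007 + 1×15.999 = 122.13 g/mol.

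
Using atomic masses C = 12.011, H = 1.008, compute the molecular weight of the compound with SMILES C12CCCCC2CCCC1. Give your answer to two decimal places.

Molecular formula: C10H18.
M = 10×12.011 + 18×1.008 = 138.25 g/mol.

138.25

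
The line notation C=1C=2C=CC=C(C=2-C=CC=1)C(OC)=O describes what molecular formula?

C12H10O2

Heavy atoms from the SMILES: 12 C, 2 O.
Implicit hydrogens by atom environment:
  7 × C (aromatic): 1 H each → 7
  3 × C (aromatic): no H
  2 × O: no H
  1 × C: 3 H
  1 × C: no H
  Total hydrogens = 10.
Molecular formula: C12H10O2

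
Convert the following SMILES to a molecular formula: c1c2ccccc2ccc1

C10H8

Heavy atoms from the SMILES: 10 C.
Implicit hydrogens by atom environment:
  8 × C (aromatic): 1 H each → 8
  2 × C (aromatic): no H
  Total hydrogens = 8.
Molecular formula: C10H8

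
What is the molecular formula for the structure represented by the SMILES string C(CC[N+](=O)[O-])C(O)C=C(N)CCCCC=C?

C12H22N2O3

Heavy atoms from the SMILES: 12 C, 2 N, 3 O.
Implicit hydrogens by atom environment:
  8 × C: 2 H each → 16
  3 × C: 1 H each → 3
  1 × C: no H
  1 × N: 2 H
  1 × N (charge +1): no H
  1 × O: 1 H
  1 × O: no H
  1 × O (charge -1): no H
  Total hydrogens = 22.
Molecular formula: C12H22N2O3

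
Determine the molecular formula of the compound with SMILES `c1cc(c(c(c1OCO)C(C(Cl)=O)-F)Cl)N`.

Heavy atoms from the SMILES: 9 C, 2 Cl, 1 F, 1 N, 3 O.
Implicit hydrogens by atom environment:
  4 × C (aromatic): no H
  2 × C (aromatic): 1 H each → 2
  2 × Cl: no H
  2 × O: no H
  1 × C: 2 H
  1 × C: 1 H
  1 × C: no H
  1 × F: no H
  1 × N: 2 H
  1 × O: 1 H
  Total hydrogens = 8.
Molecular formula: C9H8Cl2FNO3

C9H8Cl2FNO3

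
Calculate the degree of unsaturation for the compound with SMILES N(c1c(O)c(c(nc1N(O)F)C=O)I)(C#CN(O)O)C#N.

9

Molecular formula from the SMILES: C9H5FIN5O5.
DoU = (2C + 2 + N − H − X)/2 = (2·9 + 2 + 5 − 5 − 2)/2 = 18/2 = 9.
(Structurally: 1 ring(s) + 8 π bond(s) = 9.)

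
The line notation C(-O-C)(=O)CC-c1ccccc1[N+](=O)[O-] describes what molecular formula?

Heavy atoms from the SMILES: 10 C, 1 N, 4 O.
Implicit hydrogens by atom environment:
  4 × C (aromatic): 1 H each → 4
  3 × O: no H
  2 × C: 2 H each → 4
  2 × C (aromatic): no H
  1 × C: 3 H
  1 × C: no H
  1 × N (charge +1): no H
  1 × O (charge -1): no H
  Total hydrogens = 11.
Molecular formula: C10H11NO4

C10H11NO4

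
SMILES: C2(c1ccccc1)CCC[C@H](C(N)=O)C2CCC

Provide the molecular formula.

Heavy atoms from the SMILES: 16 C, 1 N, 1 O.
Implicit hydrogens by atom environment:
  5 × C: 2 H each → 10
  5 × C (aromatic): 1 H each → 5
  3 × C: 1 H each → 3
  1 × C: 3 H
  1 × C: no H
  1 × C (aromatic): no H
  1 × N: 2 H
  1 × O: no H
  Total hydrogens = 23.
Molecular formula: C16H23NO

C16H23NO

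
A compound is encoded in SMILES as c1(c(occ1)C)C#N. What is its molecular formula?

Heavy atoms from the SMILES: 6 C, 1 N, 1 O.
Implicit hydrogens by atom environment:
  2 × C (aromatic): 1 H each → 2
  2 × C (aromatic): no H
  1 × C: 3 H
  1 × C: no H
  1 × N: no H
  1 × O (aromatic): no H
  Total hydrogens = 5.
Molecular formula: C6H5NO

C6H5NO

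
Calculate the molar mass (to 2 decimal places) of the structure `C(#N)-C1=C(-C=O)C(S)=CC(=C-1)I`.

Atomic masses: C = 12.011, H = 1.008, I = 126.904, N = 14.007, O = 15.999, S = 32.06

Molecular formula: C8H4INOS.
M = 8×12.011 + 4×1.008 + 1×126.904 + 1×14.007 + 1×15.999 + 1×32.06 = 289.09 g/mol.

289.09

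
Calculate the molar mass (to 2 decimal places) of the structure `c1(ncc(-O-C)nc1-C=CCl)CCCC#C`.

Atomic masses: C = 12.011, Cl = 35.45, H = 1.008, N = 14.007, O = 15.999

236.70

Molecular formula: C12H13ClN2O.
M = 12×12.011 + 1×35.45 + 13×1.008 + 2×14.007 + 1×15.999 = 236.70 g/mol.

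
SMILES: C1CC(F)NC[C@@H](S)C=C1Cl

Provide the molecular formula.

C7H11ClFNS

Heavy atoms from the SMILES: 7 C, 1 Cl, 1 F, 1 N, 1 S.
Implicit hydrogens by atom environment:
  3 × C: 2 H each → 6
  3 × C: 1 H each → 3
  1 × C: no H
  1 × Cl: no H
  1 × F: no H
  1 × N: 1 H
  1 × S: 1 H
  Total hydrogens = 11.
Molecular formula: C7H11ClFNS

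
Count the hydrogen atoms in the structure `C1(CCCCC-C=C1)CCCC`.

22

Hydrogens are implicit in SMILES; fill each atom to its normal valence:
  8 × C: 2 H each → 16
  3 × C: 1 H each → 3
  1 × C: 3 H
  Total hydrogens = 22.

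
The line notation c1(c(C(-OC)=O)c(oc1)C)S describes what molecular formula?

C7H8O3S

Heavy atoms from the SMILES: 7 C, 3 O, 1 S.
Implicit hydrogens by atom environment:
  3 × C (aromatic): no H
  2 × C: 3 H each → 6
  2 × O: no H
  1 × C (aromatic): 1 H
  1 × C: no H
  1 × O (aromatic): no H
  1 × S: 1 H
  Total hydrogens = 8.
Molecular formula: C7H8O3S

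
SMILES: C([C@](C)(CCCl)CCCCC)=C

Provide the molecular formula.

Heavy atoms from the SMILES: 11 C, 1 Cl.
Implicit hydrogens by atom environment:
  7 × C: 2 H each → 14
  2 × C: 3 H each → 6
  1 × C: 1 H
  1 × C: no H
  1 × Cl: no H
  Total hydrogens = 21.
Molecular formula: C11H21Cl

C11H21Cl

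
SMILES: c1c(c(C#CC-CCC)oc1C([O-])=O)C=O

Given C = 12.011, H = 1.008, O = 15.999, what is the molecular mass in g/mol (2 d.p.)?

Molecular formula: C12H11O4-.
M = 12×12.011 + 11×1.008 + 4×15.999 = 219.22 g/mol.

219.22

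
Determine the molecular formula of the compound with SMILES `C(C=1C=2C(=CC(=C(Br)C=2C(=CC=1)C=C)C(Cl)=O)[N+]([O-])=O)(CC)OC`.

C17H15BrClNO4

Heavy atoms from the SMILES: 1 Br, 17 C, 1 Cl, 1 N, 4 O.
Implicit hydrogens by atom environment:
  7 × C (aromatic): no H
  3 × C (aromatic): 1 H each → 3
  3 × O: no H
  2 × C: 3 H each → 6
  2 × C: 2 H each → 4
  2 × C: 1 H each → 2
  1 × Br: no H
  1 × C: no H
  1 × Cl: no H
  1 × N (charge +1): no H
  1 × O (charge -1): no H
  Total hydrogens = 15.
Molecular formula: C17H15BrClNO4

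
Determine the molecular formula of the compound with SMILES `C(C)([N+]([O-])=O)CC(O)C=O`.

Heavy atoms from the SMILES: 5 C, 1 N, 4 O.
Implicit hydrogens by atom environment:
  3 × C: 1 H each → 3
  2 × O: no H
  1 × C: 3 H
  1 × C: 2 H
  1 × N (charge +1): no H
  1 × O: 1 H
  1 × O (charge -1): no H
  Total hydrogens = 9.
Molecular formula: C5H9NO4

C5H9NO4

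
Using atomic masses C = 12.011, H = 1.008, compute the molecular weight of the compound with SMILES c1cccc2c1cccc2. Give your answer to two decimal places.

Molecular formula: C10H8.
M = 10×12.011 + 8×1.008 = 128.17 g/mol.

128.17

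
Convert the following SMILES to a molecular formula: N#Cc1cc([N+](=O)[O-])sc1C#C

C7H2N2O2S

Heavy atoms from the SMILES: 7 C, 2 N, 2 O, 1 S.
Implicit hydrogens by atom environment:
  3 × C (aromatic): no H
  2 × C: no H
  1 × C (aromatic): 1 H
  1 × C: 1 H
  1 × N (charge +1): no H
  1 × N: no H
  1 × O: no H
  1 × O (charge -1): no H
  1 × S (aromatic): no H
  Total hydrogens = 2.
Molecular formula: C7H2N2O2S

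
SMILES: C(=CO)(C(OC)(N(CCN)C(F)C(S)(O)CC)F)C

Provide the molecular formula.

C11H22F2N2O3S

Heavy atoms from the SMILES: 11 C, 2 F, 2 N, 3 O, 1 S.
Implicit hydrogens by atom environment:
  3 × C: 3 H each → 9
  3 × C: 2 H each → 6
  3 × C: no H
  2 × C: 1 H each → 2
  2 × F: no H
  2 × O: 1 H each → 2
  1 × N: 2 H
  1 × N: no H
  1 × O: no H
  1 × S: 1 H
  Total hydrogens = 22.
Molecular formula: C11H22F2N2O3S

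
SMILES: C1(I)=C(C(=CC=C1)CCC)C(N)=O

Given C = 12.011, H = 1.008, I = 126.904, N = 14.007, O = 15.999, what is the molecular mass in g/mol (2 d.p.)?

Molecular formula: C10H12INO.
M = 10×12.011 + 12×1.008 + 1×126.904 + 1×14.007 + 1×15.999 = 289.12 g/mol.

289.12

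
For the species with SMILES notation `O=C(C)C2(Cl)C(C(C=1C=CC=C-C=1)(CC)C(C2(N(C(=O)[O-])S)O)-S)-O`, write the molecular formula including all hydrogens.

C16H19ClNO5S2-

Heavy atoms from the SMILES: 16 C, 1 Cl, 1 N, 5 O, 2 S.
Implicit hydrogens by atom environment:
  5 × C (aromatic): 1 H each → 5
  5 × C: no H
  2 × C: 3 H each → 6
  2 × C: 1 H each → 2
  2 × O: 1 H each → 2
  2 × O: no H
  2 × S: 1 H each → 2
  1 × C: 2 H
  1 × C (aromatic): no H
  1 × Cl: no H
  1 × N: no H
  1 × O (charge -1): no H
  Total hydrogens = 19.
Net charge -1.
Molecular formula: C16H19ClNO5S2-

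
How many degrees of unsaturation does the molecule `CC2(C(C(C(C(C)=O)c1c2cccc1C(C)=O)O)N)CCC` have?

Molecular formula from the SMILES: C18H25NO3.
DoU = (2C + 2 + N − H − X)/2 = (2·18 + 2 + 1 − 25 − 0)/2 = 14/2 = 7.
(Structurally: 2 ring(s) + 5 π bond(s) = 7.)

7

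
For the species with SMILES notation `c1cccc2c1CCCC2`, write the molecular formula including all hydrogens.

Heavy atoms from the SMILES: 10 C.
Implicit hydrogens by atom environment:
  4 × C: 2 H each → 8
  4 × C (aromatic): 1 H each → 4
  2 × C (aromatic): no H
  Total hydrogens = 12.
Molecular formula: C10H12

C10H12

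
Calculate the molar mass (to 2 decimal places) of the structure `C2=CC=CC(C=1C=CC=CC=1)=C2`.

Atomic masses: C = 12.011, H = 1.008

154.21

Molecular formula: C12H10.
M = 12×12.011 + 10×1.008 = 154.21 g/mol.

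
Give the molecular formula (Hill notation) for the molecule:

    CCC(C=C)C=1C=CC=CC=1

C11H14

Heavy atoms from the SMILES: 11 C.
Implicit hydrogens by atom environment:
  5 × C (aromatic): 1 H each → 5
  2 × C: 2 H each → 4
  2 × C: 1 H each → 2
  1 × C: 3 H
  1 × C (aromatic): no H
  Total hydrogens = 14.
Molecular formula: C11H14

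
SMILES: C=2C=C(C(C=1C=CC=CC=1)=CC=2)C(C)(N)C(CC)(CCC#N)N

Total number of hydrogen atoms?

Hydrogens are implicit in SMILES; fill each atom to its normal valence:
  9 × C (aromatic): 1 H each → 9
  3 × C: 2 H each → 6
  3 × C: no H
  3 × C (aromatic): no H
  2 × C: 3 H each → 6
  2 × N: 2 H each → 4
  1 × N: no H
  Total hydrogens = 25.

25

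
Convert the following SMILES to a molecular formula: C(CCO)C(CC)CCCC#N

C10H19NO

Heavy atoms from the SMILES: 10 C, 1 N, 1 O.
Implicit hydrogens by atom environment:
  7 × C: 2 H each → 14
  1 × C: 3 H
  1 × C: 1 H
  1 × C: no H
  1 × N: no H
  1 × O: 1 H
  Total hydrogens = 19.
Molecular formula: C10H19NO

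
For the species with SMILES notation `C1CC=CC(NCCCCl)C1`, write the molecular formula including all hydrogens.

Heavy atoms from the SMILES: 9 C, 1 Cl, 1 N.
Implicit hydrogens by atom environment:
  6 × C: 2 H each → 12
  3 × C: 1 H each → 3
  1 × Cl: no H
  1 × N: 1 H
  Total hydrogens = 16.
Molecular formula: C9H16ClN

C9H16ClN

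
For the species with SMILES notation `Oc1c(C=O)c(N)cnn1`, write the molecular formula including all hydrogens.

Heavy atoms from the SMILES: 5 C, 3 N, 2 O.
Implicit hydrogens by atom environment:
  3 × C (aromatic): no H
  2 × N (aromatic): no H
  1 × C (aromatic): 1 H
  1 × C: 1 H
  1 × N: 2 H
  1 × O: 1 H
  1 × O: no H
  Total hydrogens = 5.
Molecular formula: C5H5N3O2

C5H5N3O2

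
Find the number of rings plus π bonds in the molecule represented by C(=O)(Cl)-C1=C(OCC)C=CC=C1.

5

Molecular formula from the SMILES: C9H9ClO2.
DoU = (2C + 2 + N − H − X)/2 = (2·9 + 2 + 0 − 9 − 1)/2 = 10/2 = 5.
(Structurally: 1 ring(s) + 4 π bond(s) = 5.)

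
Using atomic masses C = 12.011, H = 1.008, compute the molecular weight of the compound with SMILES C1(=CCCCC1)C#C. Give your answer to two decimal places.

106.17

Molecular formula: C8H10.
M = 8×12.011 + 10×1.008 = 106.17 g/mol.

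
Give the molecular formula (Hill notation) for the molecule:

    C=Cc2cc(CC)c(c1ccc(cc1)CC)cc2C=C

C20H22

Heavy atoms from the SMILES: 20 C.
Implicit hydrogens by atom environment:
  6 × C (aromatic): 1 H each → 6
  6 × C (aromatic): no H
  4 × C: 2 H each → 8
  2 × C: 3 H each → 6
  2 × C: 1 H each → 2
  Total hydrogens = 22.
Molecular formula: C20H22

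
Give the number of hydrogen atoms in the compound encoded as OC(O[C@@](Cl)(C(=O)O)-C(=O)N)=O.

Hydrogens are implicit in SMILES; fill each atom to its normal valence:
  4 × C: no H
  4 × O: no H
  2 × O: 1 H each → 2
  1 × Cl: no H
  1 × N: 2 H
  Total hydrogens = 4.

4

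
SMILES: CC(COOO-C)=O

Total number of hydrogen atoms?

8

Hydrogens are implicit in SMILES; fill each atom to its normal valence:
  4 × O: no H
  2 × C: 3 H each → 6
  1 × C: 2 H
  1 × C: no H
  Total hydrogens = 8.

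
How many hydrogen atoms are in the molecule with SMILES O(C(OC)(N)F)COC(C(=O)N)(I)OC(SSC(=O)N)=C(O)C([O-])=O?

Hydrogens are implicit in SMILES; fill each atom to its normal valence:
  7 × C: no H
  7 × O: no H
  3 × N: 2 H each → 6
  2 × S: no H
  1 × C: 3 H
  1 × C: 2 H
  1 × F: no H
  1 × I: no H
  1 × O: 1 H
  1 × O (charge -1): no H
  Total hydrogens = 12.

12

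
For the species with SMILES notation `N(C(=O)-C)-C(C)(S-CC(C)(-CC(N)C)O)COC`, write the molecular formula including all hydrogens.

Heavy atoms from the SMILES: 12 C, 2 N, 3 O, 1 S.
Implicit hydrogens by atom environment:
  5 × C: 3 H each → 15
  3 × C: 2 H each → 6
  3 × C: no H
  2 × O: no H
  1 × C: 1 H
  1 × N: 2 H
  1 × N: 1 H
  1 × O: 1 H
  1 × S: no H
  Total hydrogens = 26.
Molecular formula: C12H26N2O3S

C12H26N2O3S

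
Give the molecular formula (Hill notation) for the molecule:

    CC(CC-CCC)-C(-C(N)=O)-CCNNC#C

Heavy atoms from the SMILES: 13 C, 3 N, 1 O.
Implicit hydrogens by atom environment:
  6 × C: 2 H each → 12
  3 × C: 1 H each → 3
  2 × C: 3 H each → 6
  2 × C: no H
  2 × N: 1 H each → 2
  1 × N: 2 H
  1 × O: no H
  Total hydrogens = 25.
Molecular formula: C13H25N3O

C13H25N3O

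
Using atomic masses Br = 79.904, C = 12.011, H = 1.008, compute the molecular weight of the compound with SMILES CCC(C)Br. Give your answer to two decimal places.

137.02

Molecular formula: C4H9Br.
M = 1×79.904 + 4×12.011 + 9×1.008 = 137.02 g/mol.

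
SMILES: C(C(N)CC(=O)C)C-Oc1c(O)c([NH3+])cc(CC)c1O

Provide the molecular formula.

C14H23N2O4+

Heavy atoms from the SMILES: 14 C, 2 N, 4 O.
Implicit hydrogens by atom environment:
  5 × C (aromatic): no H
  4 × C: 2 H each → 8
  2 × C: 3 H each → 6
  2 × O: 1 H each → 2
  2 × O: no H
  1 × C (aromatic): 1 H
  1 × C: 1 H
  1 × C: no H
  1 × N (charge +1): 3 H
  1 × N: 2 H
  Total hydrogens = 23.
Net charge +1.
Molecular formula: C14H23N2O4+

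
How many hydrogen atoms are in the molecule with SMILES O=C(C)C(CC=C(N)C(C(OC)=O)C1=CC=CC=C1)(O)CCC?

25

Hydrogens are implicit in SMILES; fill each atom to its normal valence:
  5 × C (aromatic): 1 H each → 5
  4 × C: no H
  3 × C: 3 H each → 9
  3 × C: 2 H each → 6
  3 × O: no H
  2 × C: 1 H each → 2
  1 × C (aromatic): no H
  1 × N: 2 H
  1 × O: 1 H
  Total hydrogens = 25.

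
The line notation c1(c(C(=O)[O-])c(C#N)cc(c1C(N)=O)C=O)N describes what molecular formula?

C10H6N3O4-

Heavy atoms from the SMILES: 10 C, 3 N, 4 O.
Implicit hydrogens by atom environment:
  5 × C (aromatic): no H
  3 × C: no H
  3 × O: no H
  2 × N: 2 H each → 4
  1 × C (aromatic): 1 H
  1 × C: 1 H
  1 × N: no H
  1 × O (charge -1): no H
  Total hydrogens = 6.
Net charge -1.
Molecular formula: C10H6N3O4-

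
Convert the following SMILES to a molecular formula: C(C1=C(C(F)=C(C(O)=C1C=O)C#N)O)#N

C9H3FN2O3

Heavy atoms from the SMILES: 9 C, 1 F, 2 N, 3 O.
Implicit hydrogens by atom environment:
  6 × C (aromatic): no H
  2 × C: no H
  2 × N: no H
  2 × O: 1 H each → 2
  1 × C: 1 H
  1 × F: no H
  1 × O: no H
  Total hydrogens = 3.
Molecular formula: C9H3FN2O3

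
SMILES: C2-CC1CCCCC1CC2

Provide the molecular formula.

C10H18

Heavy atoms from the SMILES: 10 C.
Implicit hydrogens by atom environment:
  8 × C: 2 H each → 16
  2 × C: 1 H each → 2
  Total hydrogens = 18.
Molecular formula: C10H18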